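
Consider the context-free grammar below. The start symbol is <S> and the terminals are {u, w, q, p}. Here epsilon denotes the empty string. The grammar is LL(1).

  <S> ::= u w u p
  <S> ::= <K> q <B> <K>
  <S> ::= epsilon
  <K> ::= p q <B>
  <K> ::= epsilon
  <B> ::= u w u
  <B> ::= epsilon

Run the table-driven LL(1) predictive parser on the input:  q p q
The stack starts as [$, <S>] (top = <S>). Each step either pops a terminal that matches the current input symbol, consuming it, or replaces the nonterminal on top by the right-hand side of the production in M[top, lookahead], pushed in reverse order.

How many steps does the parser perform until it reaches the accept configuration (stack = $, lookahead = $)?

8

step 1: stack=$ <S>  input=q p q $  — expand <S> ::= <K> q <B> <K>
step 2: stack=$ <K> <B> q <K>  input=q p q $  — expand <K> ::= epsilon
step 3: stack=$ <K> <B> q  input=q p q $  — match q
step 4: stack=$ <K> <B>  input=p q $  — expand <B> ::= epsilon
step 5: stack=$ <K>  input=p q $  — expand <K> ::= p q <B>
step 6: stack=$ <B> q p  input=p q $  — match p
step 7: stack=$ <B> q  input=q $  — match q
step 8: stack=$ <B>  input=$  — expand <B> ::= epsilon
Accept reached after 8 steps.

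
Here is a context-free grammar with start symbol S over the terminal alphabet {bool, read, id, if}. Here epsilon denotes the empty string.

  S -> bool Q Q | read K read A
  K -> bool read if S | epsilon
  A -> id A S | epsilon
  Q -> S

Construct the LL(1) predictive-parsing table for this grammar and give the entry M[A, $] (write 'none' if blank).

FIRST(S): from S->bool Q Q we get {bool}; from S->read K read A we get {read}. So FIRST(S) = {bool, read}.
FIRST(K): from K->bool read if S we get {bool}; from K->epsilon we get {epsilon}. So FIRST(K) = {epsilon, bool}.
FIRST(A): from A->id A S we get {id}; from A->epsilon we get {epsilon}. So FIRST(A) = {epsilon, id}.
FIRST(Q): from Q->S we get {bool, read}. So FIRST(Q) = {bool, read}.
FOLLOW(S) includes $ since S is the start symbol.
FOLLOW(S): in K->bool read if S, the suffix after S is empty, so FOLLOW(S) ⊇ FOLLOW(K) = {read}; in A->id A S, the suffix after S is empty, so FOLLOW(S) ⊇ FOLLOW(A) = {$, bool, read}; in Q->S, the suffix after S is empty, so FOLLOW(S) ⊇ FOLLOW(Q) = {$, bool, read}. Thus FOLLOW(S) = {$, bool, read}.
FOLLOW(A): in S->read K read A, the suffix after A is empty, so FOLLOW(A) ⊇ FOLLOW(S) = {$, bool, read}; in A->id A S, A is followed by S with FIRST {bool, read}. Thus FOLLOW(A) = {$, bool, read}.
For A -> id A S: FIRST(id A S) = {id}, so it goes in M[A, t] for t ∈ {id}.
For A -> epsilon: FIRST(epsilon) = {epsilon}, so it goes in M[A, t] for t ∈ {}; since epsilon ∈ FIRST, also for every t ∈ FOLLOW(A) = {$, bool, read}.

A -> epsilon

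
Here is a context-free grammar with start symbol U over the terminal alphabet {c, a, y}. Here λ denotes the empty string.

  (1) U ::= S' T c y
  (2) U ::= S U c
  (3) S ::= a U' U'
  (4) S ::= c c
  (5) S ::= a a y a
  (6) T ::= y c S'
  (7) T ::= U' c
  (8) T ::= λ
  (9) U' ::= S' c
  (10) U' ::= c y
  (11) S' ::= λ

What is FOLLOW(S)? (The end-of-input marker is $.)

{a, c, y}

FIRST(S) = {a, c}
FIRST(S') = {λ}
FIRST(U') = {c}  (via S' c)
FIRST(T) = {λ, c, y}  (via U' c)
FIRST(U) = {a, c, y}  (via S' T c y, S U c)
FOLLOW(U) includes $ since U is the start symbol.
FOLLOW(U): in U::=S U c, U is followed by c with FIRST {c}. Thus FOLLOW(U) = {$, c}.
FOLLOW(S): in U::=S U c, S is followed by U c with FIRST {a, c, y}. Thus FOLLOW(S) = {a, c, y}.
FOLLOW(T): in U::=S' T c y, T is followed by c y with FIRST {c}. Thus FOLLOW(T) = {c}.
FOLLOW(U'): in S::=a U' U' (occurrence 1), U' is followed by U' with FIRST {c}; in S::=a U' U' (occurrence 2), the suffix after U' is empty, so FOLLOW(U') ⊇ FOLLOW(S) = {a, c, y}; in T::=U' c, U' is followed by c with FIRST {c}. Thus FOLLOW(U') = {a, c, y}.
FOLLOW(S'): in U::=S' T c y, S' is followed by T c y with FIRST {c, y}; in T::=y c S', the suffix after S' is empty, so FOLLOW(S') ⊇ FOLLOW(T) = {c}; in U'::=S' c, S' is followed by c with FIRST {c}. Thus FOLLOW(S') = {c, y}.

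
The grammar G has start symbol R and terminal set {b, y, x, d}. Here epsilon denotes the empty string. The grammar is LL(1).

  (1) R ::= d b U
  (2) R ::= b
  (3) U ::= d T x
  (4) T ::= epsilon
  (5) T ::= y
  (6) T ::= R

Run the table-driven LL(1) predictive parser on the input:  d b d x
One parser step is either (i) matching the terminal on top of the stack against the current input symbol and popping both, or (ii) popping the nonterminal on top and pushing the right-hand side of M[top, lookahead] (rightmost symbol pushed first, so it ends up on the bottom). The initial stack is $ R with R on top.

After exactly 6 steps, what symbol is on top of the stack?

x

step 1: stack=$ R  input=d b d x $  — expand R ::= d b U
step 2: stack=$ U b d  input=d b d x $  — match d
step 3: stack=$ U b  input=b d x $  — match b
step 4: stack=$ U  input=d x $  — expand U ::= d T x
step 5: stack=$ x T d  input=d x $  — match d
step 6: stack=$ x T  input=x $  — expand T ::= epsilon
Stack after step 6: $ x (top = x).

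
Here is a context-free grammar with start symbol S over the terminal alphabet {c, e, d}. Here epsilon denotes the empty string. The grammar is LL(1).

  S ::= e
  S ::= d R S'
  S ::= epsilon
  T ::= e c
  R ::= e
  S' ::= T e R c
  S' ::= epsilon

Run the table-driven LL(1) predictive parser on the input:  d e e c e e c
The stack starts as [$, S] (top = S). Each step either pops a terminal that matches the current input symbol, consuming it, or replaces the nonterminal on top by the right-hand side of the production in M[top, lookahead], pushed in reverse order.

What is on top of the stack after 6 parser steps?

     Stack      Input            Action
  1  $ S        d e e c e e c $  expand S ::= d R S'
  2  $ S' R d   d e e c e e c $  match d
  3  $ S' R     e e c e e c $    expand R ::= e
  4  $ S' e     e e c e e c $    match e
  5  $ S'       e c e e c $      expand S' ::= T e R c
  6  $ c R e T  e c e e c $      expand T ::= e c
Stack after step 6: $ c R e c e (top = e).

e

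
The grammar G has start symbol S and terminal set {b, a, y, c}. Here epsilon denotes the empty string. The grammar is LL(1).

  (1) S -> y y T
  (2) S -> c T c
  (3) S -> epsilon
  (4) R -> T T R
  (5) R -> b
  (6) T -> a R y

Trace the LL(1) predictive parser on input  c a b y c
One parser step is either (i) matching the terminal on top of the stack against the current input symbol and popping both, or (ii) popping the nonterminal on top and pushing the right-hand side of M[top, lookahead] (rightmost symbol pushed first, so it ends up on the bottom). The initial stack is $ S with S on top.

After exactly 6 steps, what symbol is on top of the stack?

y

     Stack      Input        Action
  1  $ S        c a b y c $  expand S -> c T c
  2  $ c T c    c a b y c $  match c
  3  $ c T      a b y c $    expand T -> a R y
  4  $ c y R a  a b y c $    match a
  5  $ c y R    b y c $      expand R -> b
  6  $ c y b    b y c $      match b
Stack after step 6: $ c y (top = y).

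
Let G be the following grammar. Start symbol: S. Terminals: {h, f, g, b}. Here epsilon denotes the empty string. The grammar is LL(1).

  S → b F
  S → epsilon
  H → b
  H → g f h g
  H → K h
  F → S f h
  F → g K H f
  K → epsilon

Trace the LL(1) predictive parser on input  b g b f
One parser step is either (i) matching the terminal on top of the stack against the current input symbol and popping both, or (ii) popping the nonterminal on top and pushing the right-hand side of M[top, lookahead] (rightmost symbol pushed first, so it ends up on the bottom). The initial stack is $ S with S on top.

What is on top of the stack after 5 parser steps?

H

step 1: stack=$ S  input=b g b f $  — expand S → b F
step 2: stack=$ F b  input=b g b f $  — match b
step 3: stack=$ F  input=g b f $  — expand F → g K H f
step 4: stack=$ f H K g  input=g b f $  — match g
step 5: stack=$ f H K  input=b f $  — expand K → epsilon
Stack after step 5: $ f H (top = H).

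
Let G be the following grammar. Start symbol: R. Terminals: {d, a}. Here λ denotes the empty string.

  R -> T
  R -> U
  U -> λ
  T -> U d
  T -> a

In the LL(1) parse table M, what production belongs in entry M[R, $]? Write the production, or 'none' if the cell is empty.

FIRST(U): from U->λ we get {λ}. So FIRST(U) = {λ}.
FIRST(T): from T->U d we get {d}; from T->a we get {a}. So FIRST(T) = {a, d}.
FIRST(R): from R->T we get {a, d}; from R->U we get {λ}. So FIRST(R) = {λ, a, d}.
FOLLOW(R) includes $ since R is the start symbol.
FOLLOW(R): R appears on no right-hand side. Thus FOLLOW(R) = {$}.
For R -> T: FIRST(T) = {a, d}, so it goes in M[R, t] for t ∈ {a, d}.
For R -> U: FIRST(U) = {λ}, so it goes in M[R, t] for t ∈ {}; since λ ∈ FIRST, also for every t ∈ FOLLOW(R) = {$}.

R -> U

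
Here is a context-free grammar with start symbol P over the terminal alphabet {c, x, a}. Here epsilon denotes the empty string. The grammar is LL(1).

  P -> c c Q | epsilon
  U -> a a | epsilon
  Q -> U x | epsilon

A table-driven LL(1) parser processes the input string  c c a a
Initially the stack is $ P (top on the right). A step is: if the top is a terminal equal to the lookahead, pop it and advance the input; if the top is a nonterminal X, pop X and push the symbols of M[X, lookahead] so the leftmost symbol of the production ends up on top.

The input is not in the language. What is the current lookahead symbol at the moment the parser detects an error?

step 1: stack=$ P  input=c c a a $  — expand P -> c c Q
step 2: stack=$ Q c c  input=c c a a $  — match c
step 3: stack=$ Q c  input=c a a $  — match c
step 4: stack=$ Q  input=a a $  — expand Q -> U x
step 5: stack=$ x U  input=a a $  — expand U -> a a
step 6: stack=$ x a a  input=a a $  — match a
step 7: stack=$ x a  input=a $  — match a
step 8: stack=$ x  input=$  — error: top is terminal x but lookahead is $

$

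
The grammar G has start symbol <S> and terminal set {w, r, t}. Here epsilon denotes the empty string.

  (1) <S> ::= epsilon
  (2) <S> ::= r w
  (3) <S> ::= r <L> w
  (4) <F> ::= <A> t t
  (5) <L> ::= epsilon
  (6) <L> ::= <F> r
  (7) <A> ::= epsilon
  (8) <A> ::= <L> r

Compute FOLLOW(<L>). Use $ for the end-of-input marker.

FIRST(<S>): from <S>::=epsilon we get {epsilon}; from <S>::=r w we get {r}; from <S>::=r <L> w we get {r}. So FIRST(<S>) = {epsilon, r}.
FIRST(<F>): from <F>::=<A> t t we get {r, t}. So FIRST(<F>) = {r, t}.
FIRST(<L>): from <L>::=epsilon we get {epsilon}; from <L>::=<F> r we get {r, t}. So FIRST(<L>) = {epsilon, r, t}.
FIRST(<A>): from <A>::=epsilon we get {epsilon}; from <A>::=<L> r we get {r, t}. So FIRST(<A>) = {epsilon, r, t}.
FOLLOW(<S>) includes $ since <S> is the start symbol.
FOLLOW(<S>): <S> appears on no right-hand side. Thus FOLLOW(<S>) = {$}.
FOLLOW(<F>): in <L>::=<F> r, <F> is followed by r with FIRST {r}. Thus FOLLOW(<F>) = {r}.
FOLLOW(<L>): in <S>::=r <L> w, <L> is followed by w with FIRST {w}; in <A>::=<L> r, <L> is followed by r with FIRST {r}. Thus FOLLOW(<L>) = {r, w}.
FOLLOW(<A>): in <F>::=<A> t t, <A> is followed by t t with FIRST {t}. Thus FOLLOW(<A>) = {t}.

{r, w}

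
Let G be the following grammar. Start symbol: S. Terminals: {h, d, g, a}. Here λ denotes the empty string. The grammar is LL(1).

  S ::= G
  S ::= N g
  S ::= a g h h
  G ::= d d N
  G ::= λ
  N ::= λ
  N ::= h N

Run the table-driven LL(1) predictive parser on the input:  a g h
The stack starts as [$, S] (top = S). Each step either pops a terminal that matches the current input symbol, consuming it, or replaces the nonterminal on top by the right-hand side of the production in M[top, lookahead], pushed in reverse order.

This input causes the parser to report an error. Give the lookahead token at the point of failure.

$

step 1: stack=$ S  input=a g h $  — expand S ::= a g h h
step 2: stack=$ h h g a  input=a g h $  — match a
step 3: stack=$ h h g  input=g h $  — match g
step 4: stack=$ h h  input=h $  — match h
step 5: stack=$ h  input=$  — error: top is terminal h but lookahead is $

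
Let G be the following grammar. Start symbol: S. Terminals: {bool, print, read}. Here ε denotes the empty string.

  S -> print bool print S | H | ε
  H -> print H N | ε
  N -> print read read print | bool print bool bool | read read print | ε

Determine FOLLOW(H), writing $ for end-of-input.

FIRST(H) = {ε, print}
FIRST(N) = {ε, bool, print, read}
FIRST(S) = {ε, print}  (via H)
FOLLOW(S) includes $ since S is the start symbol.
FOLLOW(S): in S->print bool print S, the suffix after S is empty (adds nothing new). Thus FOLLOW(S) = {$}.
FOLLOW(H): in S->H, the suffix after H is empty, so FOLLOW(H) ⊇ FOLLOW(S) = {$}; in H->print H N, H is followed by N with FIRST {ε, bool, print, read}; in H->print H N, the suffix after H is nullable (adds nothing new). Thus FOLLOW(H) = {$, bool, print, read}.
FOLLOW(N): in H->print H N, the suffix after N is empty, so FOLLOW(N) ⊇ FOLLOW(H) = {$, bool, print, read}. Thus FOLLOW(N) = {$, bool, print, read}.

{$, bool, print, read}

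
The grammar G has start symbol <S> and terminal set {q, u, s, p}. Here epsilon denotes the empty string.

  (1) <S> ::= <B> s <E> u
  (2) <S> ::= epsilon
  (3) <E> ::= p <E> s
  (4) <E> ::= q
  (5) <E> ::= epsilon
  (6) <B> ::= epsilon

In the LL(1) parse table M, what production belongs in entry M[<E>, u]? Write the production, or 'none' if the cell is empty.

FIRST(<E>) = {epsilon, p, q}
FIRST(<B>) = {epsilon}
FIRST(<S>) = {epsilon, s}  (via <B> s <E> u)
FOLLOW(<S>) includes $ since <S> is the start symbol.
FOLLOW(<E>): in <S>::=<B> s <E> u, <E> is followed by u with FIRST {u}; in <E>::=p <E> s, <E> is followed by s with FIRST {s}. Thus FOLLOW(<E>) = {s, u}.
For <E> ::= p <E> s: FIRST(p <E> s) = {p}, so it goes in M[<E>, t] for t ∈ {p}.
For <E> ::= q: FIRST(q) = {q}, so it goes in M[<E>, t] for t ∈ {q}.
For <E> ::= epsilon: FIRST(epsilon) = {epsilon}, so it goes in M[<E>, t] for t ∈ {}; since epsilon ∈ FIRST, also for every t ∈ FOLLOW(<E>) = {s, u}.

<E> ::= epsilon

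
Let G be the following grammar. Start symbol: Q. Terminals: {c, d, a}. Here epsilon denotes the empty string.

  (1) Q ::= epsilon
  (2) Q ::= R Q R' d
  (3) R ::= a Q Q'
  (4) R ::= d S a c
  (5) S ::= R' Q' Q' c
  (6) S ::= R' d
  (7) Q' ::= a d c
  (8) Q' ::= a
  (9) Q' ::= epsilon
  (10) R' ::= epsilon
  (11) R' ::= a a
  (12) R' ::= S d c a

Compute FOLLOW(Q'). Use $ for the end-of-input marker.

FIRST(R) = {a, d}
FIRST(Q') = {epsilon, a}
FIRST(Q) = {epsilon, a, d}  (via R Q R' d)
FIRST(S) = {a, c, d}  (via R' Q' Q' c, R' d)
FIRST(R') = {epsilon, a, c, d}  (via S d c a)
FOLLOW(Q) includes $ since Q is the start symbol.
FOLLOW(R): in Q::=R Q R' d, R is followed by Q R' d with FIRST {a, c, d}. Thus FOLLOW(R) = {a, c, d}.
FOLLOW(Q): in Q::=R Q R' d, Q is followed by R' d with FIRST {a, c, d}; in R::=a Q Q', Q is followed by Q' with FIRST {epsilon, a}; in R::=a Q Q', the suffix after Q is nullable, so FOLLOW(Q) ⊇ FOLLOW(R) = {a, c, d}. Thus FOLLOW(Q) = {$, a, c, d}.
FOLLOW(S): in R::=d S a c, S is followed by a c with FIRST {a}; in R'::=S d c a, S is followed by d c a with FIRST {d}. Thus FOLLOW(S) = {a, d}.
FOLLOW(Q'): in R::=a Q Q', the suffix after Q' is empty, so FOLLOW(Q') ⊇ FOLLOW(R) = {a, c, d}; in S::=R' Q' Q' c (occurrence 1), Q' is followed by Q' c with FIRST {a, c}; in S::=R' Q' Q' c (occurrence 2), Q' is followed by c with FIRST {c}. Thus FOLLOW(Q') = {a, c, d}.
FOLLOW(R'): in Q::=R Q R' d, R' is followed by d with FIRST {d}; in S::=R' Q' Q' c, R' is followed by Q' Q' c with FIRST {a, c}; in S::=R' d, R' is followed by d with FIRST {d}. Thus FOLLOW(R') = {a, c, d}.

{a, c, d}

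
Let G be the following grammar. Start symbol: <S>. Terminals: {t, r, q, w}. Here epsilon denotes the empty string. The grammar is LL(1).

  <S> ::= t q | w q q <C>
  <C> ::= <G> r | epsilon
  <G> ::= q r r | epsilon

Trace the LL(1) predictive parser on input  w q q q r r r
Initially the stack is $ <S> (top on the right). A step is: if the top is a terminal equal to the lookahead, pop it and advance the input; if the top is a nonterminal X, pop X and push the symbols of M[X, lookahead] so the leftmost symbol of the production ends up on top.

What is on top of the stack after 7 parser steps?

step 1: stack=$ <S>  input=w q q q r r r $  — expand <S> ::= w q q <C>
step 2: stack=$ <C> q q w  input=w q q q r r r $  — match w
step 3: stack=$ <C> q q  input=q q q r r r $  — match q
step 4: stack=$ <C> q  input=q q r r r $  — match q
step 5: stack=$ <C>  input=q r r r $  — expand <C> ::= <G> r
step 6: stack=$ r <G>  input=q r r r $  — expand <G> ::= q r r
step 7: stack=$ r r r q  input=q r r r $  — match q
Stack after step 7: $ r r r (top = r).

r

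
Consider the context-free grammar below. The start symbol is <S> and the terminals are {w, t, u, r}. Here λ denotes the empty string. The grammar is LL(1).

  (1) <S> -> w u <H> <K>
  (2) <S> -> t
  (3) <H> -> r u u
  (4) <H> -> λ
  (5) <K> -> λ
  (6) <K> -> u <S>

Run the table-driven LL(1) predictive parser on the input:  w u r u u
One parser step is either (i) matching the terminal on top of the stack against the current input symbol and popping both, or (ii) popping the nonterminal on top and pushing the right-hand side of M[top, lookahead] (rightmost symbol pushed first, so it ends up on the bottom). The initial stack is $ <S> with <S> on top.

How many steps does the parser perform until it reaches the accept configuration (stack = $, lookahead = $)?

step 1: stack=$ <S>  input=w u r u u $  — expand <S> -> w u <H> <K>
step 2: stack=$ <K> <H> u w  input=w u r u u $  — match w
step 3: stack=$ <K> <H> u  input=u r u u $  — match u
step 4: stack=$ <K> <H>  input=r u u $  — expand <H> -> r u u
step 5: stack=$ <K> u u r  input=r u u $  — match r
step 6: stack=$ <K> u u  input=u u $  — match u
step 7: stack=$ <K> u  input=u $  — match u
step 8: stack=$ <K>  input=$  — expand <K> -> λ
Accept reached after 8 steps.

8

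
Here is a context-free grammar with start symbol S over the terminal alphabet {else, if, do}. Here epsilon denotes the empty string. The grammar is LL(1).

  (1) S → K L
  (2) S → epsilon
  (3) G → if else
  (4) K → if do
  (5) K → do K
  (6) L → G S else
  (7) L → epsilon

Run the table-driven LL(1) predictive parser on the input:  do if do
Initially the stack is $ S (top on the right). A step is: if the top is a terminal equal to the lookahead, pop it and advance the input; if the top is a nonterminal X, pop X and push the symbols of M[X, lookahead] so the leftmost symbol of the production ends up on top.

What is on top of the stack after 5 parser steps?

do

step 1: stack=$ S  input=do if do $  — expand S → K L
step 2: stack=$ L K  input=do if do $  — expand K → do K
step 3: stack=$ L K do  input=do if do $  — match do
step 4: stack=$ L K  input=if do $  — expand K → if do
step 5: stack=$ L do if  input=if do $  — match if
Stack after step 5: $ L do (top = do).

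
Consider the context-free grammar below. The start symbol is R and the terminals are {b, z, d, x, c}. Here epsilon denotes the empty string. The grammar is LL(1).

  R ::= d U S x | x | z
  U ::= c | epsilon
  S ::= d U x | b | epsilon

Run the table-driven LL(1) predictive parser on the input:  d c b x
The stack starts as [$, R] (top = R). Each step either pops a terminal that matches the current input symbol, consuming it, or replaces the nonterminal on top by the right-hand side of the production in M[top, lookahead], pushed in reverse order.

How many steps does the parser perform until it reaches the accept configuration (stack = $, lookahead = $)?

step 1: stack=$ R  input=d c b x $  — expand R ::= d U S x
step 2: stack=$ x S U d  input=d c b x $  — match d
step 3: stack=$ x S U  input=c b x $  — expand U ::= c
step 4: stack=$ x S c  input=c b x $  — match c
step 5: stack=$ x S  input=b x $  — expand S ::= b
step 6: stack=$ x b  input=b x $  — match b
step 7: stack=$ x  input=x $  — match x
Accept reached after 7 steps.

7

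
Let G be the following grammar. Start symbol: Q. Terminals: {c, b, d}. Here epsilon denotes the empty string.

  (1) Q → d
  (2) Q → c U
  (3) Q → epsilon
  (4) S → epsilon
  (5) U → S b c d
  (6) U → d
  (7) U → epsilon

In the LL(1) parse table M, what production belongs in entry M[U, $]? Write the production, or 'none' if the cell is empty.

FIRST(Q): from Q→d we get {d}; from Q→c U we get {c}; from Q→epsilon we get {epsilon}. So FIRST(Q) = {epsilon, c, d}.
FIRST(S): from S→epsilon we get {epsilon}. So FIRST(S) = {epsilon}.
FIRST(U): from U→S b c d we get {b}; from U→d we get {d}; from U→epsilon we get {epsilon}. So FIRST(U) = {epsilon, b, d}.
FOLLOW(Q) includes $ since Q is the start symbol.
FOLLOW(Q): Q appears on no right-hand side. Thus FOLLOW(Q) = {$}.
FOLLOW(U): in Q→c U, the suffix after U is empty, so FOLLOW(U) ⊇ FOLLOW(Q) = {$}. Thus FOLLOW(U) = {$}.
For U → S b c d: FIRST(S b c d) = {b}, so it goes in M[U, t] for t ∈ {b}.
For U → d: FIRST(d) = {d}, so it goes in M[U, t] for t ∈ {d}.
For U → epsilon: FIRST(epsilon) = {epsilon}, so it goes in M[U, t] for t ∈ {}; since epsilon ∈ FIRST, also for every t ∈ FOLLOW(U) = {$}.

U → epsilon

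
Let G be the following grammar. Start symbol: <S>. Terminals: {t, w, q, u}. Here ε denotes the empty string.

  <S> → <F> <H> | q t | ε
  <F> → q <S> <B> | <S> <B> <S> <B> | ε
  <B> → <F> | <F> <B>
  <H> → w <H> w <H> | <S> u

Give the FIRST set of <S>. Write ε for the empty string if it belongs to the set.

FIRST(<S>) = {ε, q, u, w}  (via <F> <H>)
FIRST(<H>) = {q, u, w}  (via <S> u)
FIRST(<F>) = {ε, q, u, w}  (via <S> <B> <S> <B>)
FIRST(<B>) = {ε, q, u, w}  (via <F>, <F> <B>)

{ε, q, u, w}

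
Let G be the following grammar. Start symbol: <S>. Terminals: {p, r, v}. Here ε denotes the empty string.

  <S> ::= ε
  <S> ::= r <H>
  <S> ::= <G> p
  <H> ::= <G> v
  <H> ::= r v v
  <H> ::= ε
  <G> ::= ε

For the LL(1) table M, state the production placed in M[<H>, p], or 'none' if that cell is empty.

FIRST(<G>): from <G>::=ε we get {ε}. So FIRST(<G>) = {ε}.
FIRST(<S>): from <S>::=ε we get {ε}; from <S>::=r <H> we get {r}; from <S>::=<G> p we get {p}. So FIRST(<S>) = {ε, p, r}.
FIRST(<H>): from <H>::=<G> v we get {v}; from <H>::=r v v we get {r}; from <H>::=ε we get {ε}. So FIRST(<H>) = {ε, r, v}.
FOLLOW(<S>) includes $ since <S> is the start symbol.
FOLLOW(<S>): <S> appears on no right-hand side. Thus FOLLOW(<S>) = {$}.
FOLLOW(<H>): in <S>::=r <H>, the suffix after <H> is empty, so FOLLOW(<H>) ⊇ FOLLOW(<S>) = {$}. Thus FOLLOW(<H>) = {$}.
For <H> ::= <G> v: FIRST(<G> v) = {v}, so it goes in M[<H>, t] for t ∈ {v}.
For <H> ::= r v v: FIRST(r v v) = {r}, so it goes in M[<H>, t] for t ∈ {r}.
For <H> ::= ε: FIRST(ε) = {ε}, so it goes in M[<H>, t] for t ∈ {}; since ε ∈ FIRST, also for every t ∈ FOLLOW(<H>) = {$}.
None of these place a production in M[<H>, p].

none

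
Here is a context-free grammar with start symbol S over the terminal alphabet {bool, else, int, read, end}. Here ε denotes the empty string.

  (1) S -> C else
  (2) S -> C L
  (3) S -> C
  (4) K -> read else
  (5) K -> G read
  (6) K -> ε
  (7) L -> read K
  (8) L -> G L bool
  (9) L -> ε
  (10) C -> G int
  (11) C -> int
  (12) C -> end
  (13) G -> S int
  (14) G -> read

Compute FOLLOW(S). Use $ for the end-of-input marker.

FIRST(S): from S->C else we get {end, int, read}; from S->C L we get {end, int, read}; from S->C we get {end, int, read}. So FIRST(S) = {end, int, read}.
FIRST(G): from G->S int we get {end, int, read}; from G->read we get {read}. So FIRST(G) = {end, int, read}.
FIRST(K): from K->read else we get {read}; from K->G read we get {end, int, read}; from K->ε we get {ε}. So FIRST(K) = {ε, end, int, read}.
FIRST(L): from L->read K we get {read}; from L->G L bool we get {end, int, read}; from L->ε we get {ε}. So FIRST(L) = {ε, end, int, read}.
FIRST(C): from C->G int we get {end, int, read}; from C->int we get {int}; from C->end we get {end}. So FIRST(C) = {end, int, read}.
FOLLOW(S) includes $ since S is the start symbol.
FOLLOW(S): in G->S int, S is followed by int with FIRST {int}. Thus FOLLOW(S) = {$, int}.
FOLLOW(L): in S->C L, the suffix after L is empty, so FOLLOW(L) ⊇ FOLLOW(S) = {$, int}; in L->G L bool, L is followed by bool with FIRST {bool}. Thus FOLLOW(L) = {$, bool, int}.
FOLLOW(K): in L->read K, the suffix after K is empty, so FOLLOW(K) ⊇ FOLLOW(L) = {$, bool, int}. Thus FOLLOW(K) = {$, bool, int}.
FOLLOW(C): in S->C else, C is followed by else with FIRST {else}; in S->C L, C is followed by L with FIRST {ε, end, int, read}; in S->C L, the suffix after C is nullable, so FOLLOW(C) ⊇ FOLLOW(S) = {$, int}; in S->C, the suffix after C is empty, so FOLLOW(C) ⊇ FOLLOW(S) = {$, int}. Thus FOLLOW(C) = {$, else, end, int, read}.
FOLLOW(G): in K->G read, G is followed by read with FIRST {read}; in L->G L bool, G is followed by L bool with FIRST {bool, end, int, read}; in C->G int, G is followed by int with FIRST {int}. Thus FOLLOW(G) = {bool, end, int, read}.

{$, int}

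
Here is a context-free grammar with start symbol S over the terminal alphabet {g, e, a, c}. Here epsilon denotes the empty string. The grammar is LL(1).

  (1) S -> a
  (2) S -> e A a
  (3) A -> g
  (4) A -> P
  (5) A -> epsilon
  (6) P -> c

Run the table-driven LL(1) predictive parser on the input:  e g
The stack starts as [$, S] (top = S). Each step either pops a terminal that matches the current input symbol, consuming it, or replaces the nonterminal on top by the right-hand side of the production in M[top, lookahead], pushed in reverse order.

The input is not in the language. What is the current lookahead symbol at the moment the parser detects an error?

     Stack    Input  Action
  1  $ S      e g $  expand S -> e A a
  2  $ a A e  e g $  match e
  3  $ a A    g $    expand A -> g
  4  $ a g    g $    match g
  5  $ a      $      error: top is terminal a but lookahead is $

$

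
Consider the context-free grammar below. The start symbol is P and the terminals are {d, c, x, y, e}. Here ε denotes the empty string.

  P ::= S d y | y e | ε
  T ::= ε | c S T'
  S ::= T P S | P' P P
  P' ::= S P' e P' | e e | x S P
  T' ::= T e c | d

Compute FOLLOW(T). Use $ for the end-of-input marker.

{c, e, x, y}

FIRST(T): from T::=ε we get {ε}; from T::=c S T' we get {c}. So FIRST(T) = {ε, c}.
FIRST(T'): from T'::=T e c we get {c, e}; from T'::=d we get {d}. So FIRST(T') = {c, d, e}.
FIRST(P): from P::=S d y we get {c, e, x, y}; from P::=y e we get {y}; from P::=ε we get {ε}. So FIRST(P) = {ε, c, e, x, y}.
FIRST(S): from S::=T P S we get {c, e, x, y}; from S::=P' P P we get {c, e, x, y}. So FIRST(S) = {c, e, x, y}.
FIRST(P'): from P'::=S P' e P' we get {c, e, x, y}; from P'::=e e we get {e}; from P'::=x S P we get {x}. So FIRST(P') = {c, e, x, y}.
FOLLOW(P) includes $ since P is the start symbol.
FOLLOW(T): in S::=T P S, T is followed by P S with FIRST {c, e, x, y}; in T'::=T e c, T is followed by e c with FIRST {e}. Thus FOLLOW(T) = {c, e, x, y}.
FOLLOW(T'): in T::=c S T', the suffix after T' is empty, so FOLLOW(T') ⊇ FOLLOW(T) = {c, e, x, y}. Thus FOLLOW(T') = {c, e, x, y}.
FOLLOW(P): in S::=T P S, P is followed by S with FIRST {c, e, x, y}; in S::=P' P P (occurrence 1), P is followed by P with FIRST {ε, c, e, x, y}; in S::=P' P P (occurrence 1), the suffix after P is nullable, so FOLLOW(P) ⊇ FOLLOW(S) = {c, d, e, x, y}; in S::=P' P P (occurrence 2), the suffix after P is empty, so FOLLOW(P) ⊇ FOLLOW(S) = {c, d, e, x, y}; in P'::=x S P, the suffix after P is empty, so FOLLOW(P) ⊇ FOLLOW(P') = {c, d, e, x, y}. Thus FOLLOW(P) = {$, c, d, e, x, y}.
FOLLOW(S): in P::=S d y, S is followed by d y with FIRST {d}; in T::=c S T', S is followed by T' with FIRST {c, d, e}; in S::=T P S, the suffix after S is empty (adds nothing new); in P'::=S P' e P', S is followed by P' e P' with FIRST {c, e, x, y}; in P'::=x S P, S is followed by P with FIRST {ε, c, e, x, y}; in P'::=x S P, the suffix after S is nullable, so FOLLOW(S) ⊇ FOLLOW(P') = {c, d, e, x, y}. Thus FOLLOW(S) = {c, d, e, x, y}.
FOLLOW(P'): in S::=P' P P, P' is followed by P P with FIRST {ε, c, e, x, y}; in S::=P' P P, the suffix after P' is nullable, so FOLLOW(P') ⊇ FOLLOW(S) = {c, d, e, x, y}; in P'::=S P' e P' (occurrence 1), P' is followed by e P' with FIRST {e}; in P'::=S P' e P' (occurrence 2), the suffix after P' is empty (adds nothing new). Thus FOLLOW(P') = {c, d, e, x, y}.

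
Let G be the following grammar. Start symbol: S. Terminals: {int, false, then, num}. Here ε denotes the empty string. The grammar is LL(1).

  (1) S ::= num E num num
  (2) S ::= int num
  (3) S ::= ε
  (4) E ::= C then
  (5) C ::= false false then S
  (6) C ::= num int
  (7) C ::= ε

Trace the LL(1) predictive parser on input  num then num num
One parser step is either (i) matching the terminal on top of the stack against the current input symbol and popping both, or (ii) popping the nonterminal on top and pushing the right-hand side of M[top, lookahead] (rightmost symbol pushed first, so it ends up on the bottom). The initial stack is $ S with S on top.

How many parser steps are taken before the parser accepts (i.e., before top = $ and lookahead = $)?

7

     Stack             Input               Action
  1  $ S               num then num num $  expand S ::= num E num num
  2  $ num num E num   num then num num $  match num
  3  $ num num E       then num num $      expand E ::= C then
  4  $ num num then C  then num num $      expand C ::= ε
  5  $ num num then    then num num $      match then
  6  $ num num         num num $           match num
  7  $ num             num $               match num
Accept reached after 7 steps.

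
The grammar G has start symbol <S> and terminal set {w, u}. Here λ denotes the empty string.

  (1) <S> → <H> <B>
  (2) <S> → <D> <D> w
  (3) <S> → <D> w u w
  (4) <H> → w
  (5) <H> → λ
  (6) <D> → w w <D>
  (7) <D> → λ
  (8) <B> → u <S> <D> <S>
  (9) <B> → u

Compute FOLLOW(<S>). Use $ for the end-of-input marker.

{$, u, w}

FIRST(<H>) = {λ, w}
FIRST(<D>) = {λ, w}
FIRST(<B>) = {u}
FIRST(<S>) = {u, w}  (via <H> <B>, <D> <D> w, <D> w u w)
FOLLOW(<S>) includes $ since <S> is the start symbol.
FOLLOW(<H>): in <S>→<H> <B>, <H> is followed by <B> with FIRST {u}. Thus FOLLOW(<H>) = {u}.
FOLLOW(<D>): in <S>→<D> <D> w (occurrence 1), <D> is followed by <D> w with FIRST {w}; in <S>→<D> <D> w (occurrence 2), <D> is followed by w with FIRST {w}; in <S>→<D> w u w, <D> is followed by w u w with FIRST {w}; in <D>→w w <D>, the suffix after <D> is empty (adds nothing new); in <B>→u <S> <D> <S>, <D> is followed by <S> with FIRST {u, w}. Thus FOLLOW(<D>) = {u, w}.
FOLLOW(<S>): in <B>→u <S> <D> <S> (occurrence 1), <S> is followed by <D> <S> with FIRST {u, w}; in <B>→u <S> <D> <S> (occurrence 2), the suffix after <S> is empty, so FOLLOW(<S>) ⊇ FOLLOW(<B>) = {$, u, w}. Thus FOLLOW(<S>) = {$, u, w}.
FOLLOW(<B>): in <S>→<H> <B>, the suffix after <B> is empty, so FOLLOW(<B>) ⊇ FOLLOW(<S>) = {$, u, w}. Thus FOLLOW(<B>) = {$, u, w}.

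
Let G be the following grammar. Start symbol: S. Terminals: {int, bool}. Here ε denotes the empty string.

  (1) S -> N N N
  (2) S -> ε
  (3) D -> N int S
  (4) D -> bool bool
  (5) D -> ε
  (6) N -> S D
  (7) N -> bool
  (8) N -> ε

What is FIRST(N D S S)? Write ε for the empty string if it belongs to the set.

{ε, bool, int}

FIRST(S): from S->N N N we get {ε, bool, int}; from S->ε we get {ε}. So FIRST(S) = {ε, bool, int}.
FIRST(D): from D->N int S we get {bool, int}; from D->bool bool we get {bool}; from D->ε we get {ε}. So FIRST(D) = {ε, bool, int}.
FIRST(N): from N->S D we get {ε, bool, int}; from N->bool we get {bool}; from N->ε we get {ε}. So FIRST(N) = {ε, bool, int}.
FIRST(N D S S): take FIRST of each symbol in turn, carrying on past any symbol whose FIRST contains ε; result {ε, bool, int}.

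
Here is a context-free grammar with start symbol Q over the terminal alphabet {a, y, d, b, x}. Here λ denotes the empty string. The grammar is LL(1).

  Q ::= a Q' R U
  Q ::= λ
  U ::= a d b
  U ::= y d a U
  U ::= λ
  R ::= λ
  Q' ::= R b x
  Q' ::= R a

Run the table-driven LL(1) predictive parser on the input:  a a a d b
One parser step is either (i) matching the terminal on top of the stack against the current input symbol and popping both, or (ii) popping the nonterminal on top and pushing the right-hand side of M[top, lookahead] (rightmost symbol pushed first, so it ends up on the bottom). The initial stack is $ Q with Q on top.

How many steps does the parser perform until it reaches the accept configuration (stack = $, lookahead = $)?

      Stack       Input        Action
   1  $ Q         a a a d b $  expand Q ::= a Q' R U
   2  $ U R Q' a  a a a d b $  match a
   3  $ U R Q'    a a d b $    expand Q' ::= R a
   4  $ U R a R   a a d b $    expand R ::= λ
   5  $ U R a     a a d b $    match a
   6  $ U R       a d b $      expand R ::= λ
   7  $ U         a d b $      expand U ::= a d b
   8  $ b d a     a d b $      match a
   9  $ b d       d b $        match d
  10  $ b         b $          match b
Accept reached after 10 steps.

10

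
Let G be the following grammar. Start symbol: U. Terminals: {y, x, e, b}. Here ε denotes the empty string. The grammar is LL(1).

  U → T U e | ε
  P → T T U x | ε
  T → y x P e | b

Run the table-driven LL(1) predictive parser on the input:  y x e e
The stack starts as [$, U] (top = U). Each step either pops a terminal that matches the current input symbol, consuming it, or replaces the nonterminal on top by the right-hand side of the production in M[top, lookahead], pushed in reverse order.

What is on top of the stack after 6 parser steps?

     Stack          Input      Action
  1  $ U            y x e e $  expand U → T U e
  2  $ e U T        y x e e $  expand T → y x P e
  3  $ e U e P x y  y x e e $  match y
  4  $ e U e P x    x e e $    match x
  5  $ e U e P      e e $      expand P → ε
  6  $ e U e        e e $      match e
Stack after step 6: $ e U (top = U).

U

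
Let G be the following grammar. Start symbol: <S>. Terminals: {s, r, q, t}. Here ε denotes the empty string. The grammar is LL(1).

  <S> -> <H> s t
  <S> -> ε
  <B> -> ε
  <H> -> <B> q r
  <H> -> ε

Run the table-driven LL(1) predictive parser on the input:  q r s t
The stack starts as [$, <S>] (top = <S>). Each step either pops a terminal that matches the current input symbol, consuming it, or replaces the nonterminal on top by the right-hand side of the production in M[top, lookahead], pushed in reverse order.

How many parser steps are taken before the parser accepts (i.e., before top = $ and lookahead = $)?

7

step 1: stack=$ <S>  input=q r s t $  — expand <S> -> <H> s t
step 2: stack=$ t s <H>  input=q r s t $  — expand <H> -> <B> q r
step 3: stack=$ t s r q <B>  input=q r s t $  — expand <B> -> ε
step 4: stack=$ t s r q  input=q r s t $  — match q
step 5: stack=$ t s r  input=r s t $  — match r
step 6: stack=$ t s  input=s t $  — match s
step 7: stack=$ t  input=t $  — match t
Accept reached after 7 steps.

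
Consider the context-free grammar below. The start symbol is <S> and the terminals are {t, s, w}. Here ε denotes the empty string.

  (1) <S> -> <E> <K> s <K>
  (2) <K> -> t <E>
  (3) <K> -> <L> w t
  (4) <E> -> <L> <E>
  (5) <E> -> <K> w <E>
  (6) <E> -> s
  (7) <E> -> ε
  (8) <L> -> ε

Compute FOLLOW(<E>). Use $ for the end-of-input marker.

{$, s, t, w}

FIRST(<L>): from <L>->ε we get {ε}. So FIRST(<L>) = {ε}.
FIRST(<K>): from <K>->t <E> we get {t}; from <K>-><L> w t we get {w}. So FIRST(<K>) = {t, w}.
FIRST(<E>): from <E>-><L> <E> we get {ε, s, t, w}; from <E>-><K> w <E> we get {t, w}; from <E>->s we get {s}; from <E>->ε we get {ε}. So FIRST(<E>) = {ε, s, t, w}.
FIRST(<S>): from <S>-><E> <K> s <K> we get {s, t, w}. So FIRST(<S>) = {s, t, w}.
FOLLOW(<S>) includes $ since <S> is the start symbol.
FOLLOW(<S>): <S> appears on no right-hand side. Thus FOLLOW(<S>) = {$}.
FOLLOW(<K>): in <S>-><E> <K> s <K> (occurrence 1), <K> is followed by s <K> with FIRST {s}; in <S>-><E> <K> s <K> (occurrence 2), the suffix after <K> is empty, so FOLLOW(<K>) ⊇ FOLLOW(<S>) = {$}; in <E>-><K> w <E>, <K> is followed by w <E> with FIRST {w}. Thus FOLLOW(<K>) = {$, s, w}.
FOLLOW(<E>): in <S>-><E> <K> s <K>, <E> is followed by <K> s <K> with FIRST {t, w}; in <K>->t <E>, the suffix after <E> is empty, so FOLLOW(<E>) ⊇ FOLLOW(<K>) = {$, s, w}; in <E>-><L> <E>, the suffix after <E> is empty (adds nothing new); in <E>-><K> w <E>, the suffix after <E> is empty (adds nothing new). Thus FOLLOW(<E>) = {$, s, t, w}.
FOLLOW(<L>): in <K>-><L> w t, <L> is followed by w t with FIRST {w}; in <E>-><L> <E>, <L> is followed by <E> with FIRST {ε, s, t, w}; in <E>-><L> <E>, the suffix after <L> is nullable, so FOLLOW(<L>) ⊇ FOLLOW(<E>) = {$, s, t, w}. Thus FOLLOW(<L>) = {$, s, t, w}.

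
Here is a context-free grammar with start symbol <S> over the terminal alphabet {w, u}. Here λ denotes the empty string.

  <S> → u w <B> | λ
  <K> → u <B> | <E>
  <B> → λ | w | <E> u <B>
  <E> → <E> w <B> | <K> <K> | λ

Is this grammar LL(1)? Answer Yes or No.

FIRST(<S>) = {λ, u}
FIRST(<K>) = {λ, u, w}
FIRST(<B>) = {λ, u, w}
FIRST(<E>) = {λ, u, w}
FOLLOW(<S>) = {$}
FOLLOW(<K>) = {u, w}
FOLLOW(<B>) = {$, u, w}
FOLLOW(<E>) = {u, w}
Cell M[<B>, u] receives both <B> → λ and <B> → <E> u <B> — the grammar is not LL(1).

No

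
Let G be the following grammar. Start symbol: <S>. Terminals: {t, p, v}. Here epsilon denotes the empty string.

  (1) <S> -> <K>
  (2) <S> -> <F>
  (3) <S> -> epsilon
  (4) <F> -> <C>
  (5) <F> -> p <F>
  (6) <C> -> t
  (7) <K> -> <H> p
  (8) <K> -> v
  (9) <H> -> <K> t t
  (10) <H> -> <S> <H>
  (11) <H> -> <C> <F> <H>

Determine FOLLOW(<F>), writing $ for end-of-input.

FIRST(<C>) = {t}
FIRST(<F>) = {p, t}  (via <C>)
FIRST(<S>) = {epsilon, p, t, v}  (via <K>, <F>)
FIRST(<K>) = {p, t, v}  (via <H> p)
FIRST(<H>) = {p, t, v}  (via <K> t t, <S> <H>, <C> <F> <H>)
FOLLOW(<S>) includes $ since <S> is the start symbol.
FOLLOW(<S>): in <H>-><S> <H>, <S> is followed by <H> with FIRST {p, t, v}. Thus FOLLOW(<S>) = {$, p, t, v}.
FOLLOW(<F>): in <S>-><F>, the suffix after <F> is empty, so FOLLOW(<F>) ⊇ FOLLOW(<S>) = {$, p, t, v}; in <F>->p <F>, the suffix after <F> is empty (adds nothing new); in <H>-><C> <F> <H>, <F> is followed by <H> with FIRST {p, t, v}. Thus FOLLOW(<F>) = {$, p, t, v}.
FOLLOW(<C>): in <F>-><C>, the suffix after <C> is empty, so FOLLOW(<C>) ⊇ FOLLOW(<F>) = {$, p, t, v}; in <H>-><C> <F> <H>, <C> is followed by <F> <H> with FIRST {p, t}. Thus FOLLOW(<C>) = {$, p, t, v}.
FOLLOW(<K>): in <S>-><K>, the suffix after <K> is empty, so FOLLOW(<K>) ⊇ FOLLOW(<S>) = {$, p, t, v}; in <H>-><K> t t, <K> is followed by t t with FIRST {t}. Thus FOLLOW(<K>) = {$, p, t, v}.
FOLLOW(<H>): in <K>-><H> p, <H> is followed by p with FIRST {p}; in <H>-><S> <H>, the suffix after <H> is empty (adds nothing new); in <H>-><C> <F> <H>, the suffix after <H> is empty (adds nothing new). Thus FOLLOW(<H>) = {p}.

{$, p, t, v}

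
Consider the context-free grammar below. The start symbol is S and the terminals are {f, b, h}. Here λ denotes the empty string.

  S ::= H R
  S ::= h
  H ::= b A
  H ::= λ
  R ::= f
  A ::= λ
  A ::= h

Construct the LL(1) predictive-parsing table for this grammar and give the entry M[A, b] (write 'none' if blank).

none

FIRST(H) = {λ, b}
FIRST(R) = {f}
FIRST(A) = {λ, h}
FIRST(S) = {b, f, h}  (via H R)
FOLLOW(S) includes $ since S is the start symbol.
FOLLOW(H): in S::=H R, H is followed by R with FIRST {f}. Thus FOLLOW(H) = {f}.
FOLLOW(A): in H::=b A, the suffix after A is empty, so FOLLOW(A) ⊇ FOLLOW(H) = {f}. Thus FOLLOW(A) = {f}.
For A ::= λ: FIRST(λ) = {λ}, so it goes in M[A, t] for t ∈ {}; since λ ∈ FIRST, also for every t ∈ FOLLOW(A) = {f}.
For A ::= h: FIRST(h) = {h}, so it goes in M[A, t] for t ∈ {h}.
None of these place a production in M[A, b].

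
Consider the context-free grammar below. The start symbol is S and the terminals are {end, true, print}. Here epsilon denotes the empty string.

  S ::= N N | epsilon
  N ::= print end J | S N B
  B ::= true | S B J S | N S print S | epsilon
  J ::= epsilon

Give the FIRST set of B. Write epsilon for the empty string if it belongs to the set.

{epsilon, print, true}

FIRST(J): from J::=epsilon we get {epsilon}. So FIRST(J) = {epsilon}.
FIRST(S): from S::=N N we get {print}; from S::=epsilon we get {epsilon}. So FIRST(S) = {epsilon, print}.
FIRST(N): from N::=print end J we get {print}; from N::=S N B we get {print}. So FIRST(N) = {print}.
FIRST(B): from B::=true we get {true}; from B::=S B J S we get {epsilon, print, true}; from B::=N S print S we get {print}; from B::=epsilon we get {epsilon}. So FIRST(B) = {epsilon, print, true}.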